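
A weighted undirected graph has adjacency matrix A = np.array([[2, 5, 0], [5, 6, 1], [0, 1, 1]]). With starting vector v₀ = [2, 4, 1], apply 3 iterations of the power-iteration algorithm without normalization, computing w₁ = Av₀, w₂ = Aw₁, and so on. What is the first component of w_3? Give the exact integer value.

w1 = Av₀ = (24, 35, 5)
w2 = Aw1 = (223, 335, 40)
w3 = Aw2 = (2121, 3165, 375)
The requested component of w3 is 2121.

2121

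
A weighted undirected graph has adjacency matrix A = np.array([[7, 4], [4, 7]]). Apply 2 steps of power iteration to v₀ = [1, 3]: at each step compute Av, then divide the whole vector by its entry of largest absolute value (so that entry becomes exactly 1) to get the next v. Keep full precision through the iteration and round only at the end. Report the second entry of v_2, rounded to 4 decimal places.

Av0 = (19.00000, 25.00000); divide by 25.00000 → v1 = (0.76000, 1.00000)
Av1 = (9.32000, 10.04000); divide by 10.04000 → v2 = (0.92829, 1.00000)
Requested entry of v2: 251/251 = 1.0000

1.0000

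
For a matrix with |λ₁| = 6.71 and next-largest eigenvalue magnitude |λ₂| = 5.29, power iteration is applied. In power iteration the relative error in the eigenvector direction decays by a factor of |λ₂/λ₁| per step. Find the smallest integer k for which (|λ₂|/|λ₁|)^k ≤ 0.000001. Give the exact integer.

|λ₂/λ₁| = 5.29/6.71 = 0.78838
Need k ≥ ln(0.000001) / ln(0.78838) = -13.8155 / -0.2378 ≈ 58.102
Smallest integer k satisfying the bound: 59

59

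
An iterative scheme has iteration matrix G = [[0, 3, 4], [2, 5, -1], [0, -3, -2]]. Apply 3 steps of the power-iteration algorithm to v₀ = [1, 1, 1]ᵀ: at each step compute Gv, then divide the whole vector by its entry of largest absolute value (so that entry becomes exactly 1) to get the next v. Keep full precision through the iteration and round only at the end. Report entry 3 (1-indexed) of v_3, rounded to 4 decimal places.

-0.5261

Gv0 = (7.00000, 6.00000, -5.00000); divide by 7.00000 → v1 = (1.00000, 0.85714, -0.71429)
Gv1 = (-0.28571, 7.00000, -1.14286); divide by 7.00000 → v2 = (-0.04082, 1.00000, -0.16327)
Gv2 = (2.34694, 5.08163, -2.67347); divide by 5.08163 → v3 = (0.46185, 1.00000, -0.52610)
Requested entry of v3: -131/249 = -0.5261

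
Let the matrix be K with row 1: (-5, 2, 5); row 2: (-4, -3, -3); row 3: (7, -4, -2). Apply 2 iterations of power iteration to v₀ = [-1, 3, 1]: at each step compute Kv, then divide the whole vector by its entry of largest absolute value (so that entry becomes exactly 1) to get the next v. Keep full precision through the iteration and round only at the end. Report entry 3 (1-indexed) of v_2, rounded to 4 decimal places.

-0.9254

Kv0 = (16.00000, -8.00000, -21.00000); divide by -21.00000 → v1 = (-0.76190, 0.38095, 1.00000)
Kv1 = (9.57143, -1.09524, -8.85714); divide by 9.57143 → v2 = (1.00000, -0.11443, -0.92537)
Requested entry of v2: 186/-201 = -0.9254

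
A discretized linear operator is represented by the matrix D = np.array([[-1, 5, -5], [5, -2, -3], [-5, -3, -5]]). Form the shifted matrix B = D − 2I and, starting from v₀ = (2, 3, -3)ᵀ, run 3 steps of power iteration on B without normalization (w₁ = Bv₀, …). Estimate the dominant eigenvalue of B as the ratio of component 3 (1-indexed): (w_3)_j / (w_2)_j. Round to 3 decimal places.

B = D − 2I has rows (-3, 5, -5); (5, -4, -3); (-5, -3, -7)
w1 = Bv₀ = (24, 7, 2)
w2 = Bw1 = (-47, 86, -155)
w3 = Bw2 = (1346, -114, 1062)
Ratio: 1062/-155 = -6.852

-6.852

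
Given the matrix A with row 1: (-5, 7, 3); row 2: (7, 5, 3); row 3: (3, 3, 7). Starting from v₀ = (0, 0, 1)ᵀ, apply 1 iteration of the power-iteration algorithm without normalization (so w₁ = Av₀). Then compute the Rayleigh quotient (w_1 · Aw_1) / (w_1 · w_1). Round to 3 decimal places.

w1 = Av₀ = (3, 3, 7)
Aw1 = (27, 57, 67)
w1·Aw1 = 3·27 + 3·57 + 7·67 = 721; w1·w1 = 3·3 + 3·3 + 7·7 = 67
λ ≈ 721/67 = 10.761

λ ≈ 10.761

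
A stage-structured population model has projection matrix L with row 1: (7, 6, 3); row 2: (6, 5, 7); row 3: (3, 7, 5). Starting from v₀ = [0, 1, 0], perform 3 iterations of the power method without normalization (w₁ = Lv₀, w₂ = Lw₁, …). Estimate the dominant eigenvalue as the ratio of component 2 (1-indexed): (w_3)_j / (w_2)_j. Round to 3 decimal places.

w1 = Lv₀ = (6, 5, 7)
w2 = Lw1 = (93, 110, 88)
w3 = Lw2 = (1575, 1724, 1489)
Ratio at component: 1724 / 110 = 15.673

λ ≈ 15.673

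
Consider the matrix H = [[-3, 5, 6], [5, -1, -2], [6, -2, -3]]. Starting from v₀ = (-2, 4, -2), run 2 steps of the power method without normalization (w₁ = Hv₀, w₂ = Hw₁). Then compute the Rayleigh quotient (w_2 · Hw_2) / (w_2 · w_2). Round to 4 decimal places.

-11.4148

w1 = Hv₀ = (14, -10, -14)
w2 = Hw1 = (-176, 108, 146)
Hw2 = (1944, -1280, -1710)
w2·Hw2 = (-176)·1944 + 108·(-1280) + 146·(-1710) = -730044; w2·w2 = (-176)·(-176) + 108·108 + 146·146 = 63956
λ ≈ -730044/63956 = -11.4148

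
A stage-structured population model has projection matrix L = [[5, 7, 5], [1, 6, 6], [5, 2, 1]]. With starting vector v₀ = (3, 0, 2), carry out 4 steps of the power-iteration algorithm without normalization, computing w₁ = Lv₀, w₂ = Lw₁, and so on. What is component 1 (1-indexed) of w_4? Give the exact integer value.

w1 = Lv₀ = (25, 15, 17)
w2 = Lw1 = (315, 217, 172)
w3 = Lw2 = (3954, 2649, 2181)
w4 = Lw3 = (49218, 32934, 27249)
The requested component of w4 is 49218.

49218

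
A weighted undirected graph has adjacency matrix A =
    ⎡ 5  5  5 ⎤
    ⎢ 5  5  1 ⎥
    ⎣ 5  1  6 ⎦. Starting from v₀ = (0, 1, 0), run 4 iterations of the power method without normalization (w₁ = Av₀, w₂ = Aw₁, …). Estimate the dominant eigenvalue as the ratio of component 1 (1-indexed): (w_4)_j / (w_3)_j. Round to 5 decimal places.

12.80282

w1 = Av₀ = (5, 5, 1)
w2 = Aw1 = (55, 51, 36)
w3 = Aw2 = (710, 566, 542)
w4 = Aw3 = (9090, 6922, 7368)
Ratio at component: 9090 / 710 = 12.80282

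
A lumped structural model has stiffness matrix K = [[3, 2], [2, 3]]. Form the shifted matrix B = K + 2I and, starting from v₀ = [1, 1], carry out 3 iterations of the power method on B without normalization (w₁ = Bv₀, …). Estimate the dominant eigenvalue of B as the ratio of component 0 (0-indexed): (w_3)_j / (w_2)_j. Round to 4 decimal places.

7.0000

B = K + 2I has rows (5, 2); (2, 5)
w1 = Bv₀ = (7, 7)
w2 = Bw1 = (49, 49)
w3 = Bw2 = (343, 343)
Ratio: 343/49 = 7.0000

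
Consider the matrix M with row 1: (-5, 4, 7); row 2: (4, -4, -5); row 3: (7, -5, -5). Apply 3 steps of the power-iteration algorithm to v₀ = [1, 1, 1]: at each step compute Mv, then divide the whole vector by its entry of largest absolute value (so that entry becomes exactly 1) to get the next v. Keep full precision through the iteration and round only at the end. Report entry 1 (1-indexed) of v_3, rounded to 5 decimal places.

-0.96922

Mv0 = (6.000000, -5.000000, -3.000000); divide by 6.000000 → v1 = (1.000000, -0.833333, -0.500000)
Mv1 = (-11.833333, 9.833333, 13.666667); divide by 13.666667 → v2 = (-0.865854, 0.719512, 1.000000)
Mv2 = (14.207317, -11.341463, -14.658537); divide by -14.658537 → v3 = (-0.969218, 0.773710, 1.000000)
Requested entry of v3: 1165/-1202 = -0.96922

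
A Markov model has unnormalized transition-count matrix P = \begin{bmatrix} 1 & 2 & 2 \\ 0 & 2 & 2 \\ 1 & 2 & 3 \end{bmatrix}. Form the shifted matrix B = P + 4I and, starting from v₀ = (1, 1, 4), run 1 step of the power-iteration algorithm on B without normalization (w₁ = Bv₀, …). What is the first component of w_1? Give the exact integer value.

15

B = P + 4I has rows (5, 2, 2); (0, 6, 2); (1, 2, 7)
w1 = Bv₀ = (15, 14, 31)
Requested component of w1: 15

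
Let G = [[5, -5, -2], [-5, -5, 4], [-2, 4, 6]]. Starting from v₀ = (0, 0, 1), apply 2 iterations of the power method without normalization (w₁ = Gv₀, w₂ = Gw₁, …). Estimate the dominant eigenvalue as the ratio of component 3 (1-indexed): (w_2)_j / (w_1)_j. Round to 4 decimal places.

λ ≈ 9.3333

w1 = Gv₀ = (5·0 + (-5)·0 + (-2)·1; (-5)·0 + (-5)·0 + 4·1; (-2)·0 + 4·0 + 6·1) = (-2, 4, 6)
w2 = Gw1 = (5·(-2) + (-5)·4 + (-2)·6; (-5)·(-2) + (-5)·4 + 4·6; (-2)·(-2) + 4·4 + 6·6) = (-42, 14, 56)
Ratio at component: 56 / 6 = 9.3333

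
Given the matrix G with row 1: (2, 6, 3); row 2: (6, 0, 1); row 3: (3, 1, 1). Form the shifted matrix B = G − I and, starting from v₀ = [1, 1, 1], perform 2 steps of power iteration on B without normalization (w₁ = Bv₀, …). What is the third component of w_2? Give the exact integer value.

36

B = G − I has rows (1, 6, 3); (6, -1, 1); (3, 1, 0)
w1 = Bv₀ = (1·1 + 6·1 + 3·1; 6·1 + (-1)·1 + 1·1; 3·1 + 1·1 + 0·1) = (10, 6, 4)
w2 = Bw1 = (1·10 + 6·6 + 3·4; 6·10 + (-1)·6 + 1·4; 3·10 + 1·6 + 0·4) = (58, 58, 36)
Requested component of w2: 36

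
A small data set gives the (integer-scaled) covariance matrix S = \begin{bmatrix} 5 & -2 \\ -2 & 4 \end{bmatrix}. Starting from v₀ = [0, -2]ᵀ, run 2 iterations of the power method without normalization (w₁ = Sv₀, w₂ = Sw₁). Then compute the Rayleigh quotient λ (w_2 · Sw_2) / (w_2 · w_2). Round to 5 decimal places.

w1 = Sv₀ = (4, -8)
w2 = Sw1 = (36, -40)
Sw2 = (260, -232)
w2·Sw2 = 36·260 + (-40)·(-232) = 18640; w2·w2 = 36·36 + (-40)·(-40) = 2896
λ ≈ 18640/2896 = 6.43646

6.43646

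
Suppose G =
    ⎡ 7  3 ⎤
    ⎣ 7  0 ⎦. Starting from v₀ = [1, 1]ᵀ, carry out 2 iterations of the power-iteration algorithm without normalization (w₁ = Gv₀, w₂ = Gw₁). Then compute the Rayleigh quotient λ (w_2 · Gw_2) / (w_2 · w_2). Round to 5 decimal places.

9.23048

w1 = Gv₀ = (7·1 + 3·1; 7·1 + 0·1) = (10, 7)
w2 = Gw1 = (7·10 + 3·7; 7·10 + 0·7) = (91, 70)
Gw2 = (847, 637)
w2·Gw2 = 91·847 + 70·637 = 121667; w2·w2 = 91·91 + 70·70 = 13181
λ ≈ 121667/13181 = 9.23048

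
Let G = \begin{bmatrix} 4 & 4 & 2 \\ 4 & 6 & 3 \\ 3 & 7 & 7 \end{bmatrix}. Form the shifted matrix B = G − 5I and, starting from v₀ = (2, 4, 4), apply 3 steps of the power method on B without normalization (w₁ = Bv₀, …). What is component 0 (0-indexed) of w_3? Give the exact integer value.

1430

B = G − 5I has rows (-1, 4, 2); (4, 1, 3); (3, 7, 2)
w1 = Bv₀ = ((-1)·2 + 4·4 + 2·4; 4·2 + 1·4 + 3·4; 3·2 + 7·4 + 2·4) = (22, 24, 42)
w2 = Bw1 = ((-1)·22 + 4·24 + 2·42; 4·22 + 1·24 + 3·42; 3·22 + 7·24 + 2·42) = (158, 238, 318)
w3 = Bw2 = (1430, 1824, 2776)
Requested component of w3: 1430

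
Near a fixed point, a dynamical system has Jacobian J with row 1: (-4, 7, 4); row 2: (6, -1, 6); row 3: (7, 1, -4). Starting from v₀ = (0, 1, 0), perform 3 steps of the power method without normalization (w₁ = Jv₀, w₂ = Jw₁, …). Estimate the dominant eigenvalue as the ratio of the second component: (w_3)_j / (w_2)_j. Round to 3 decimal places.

w1 = Jv₀ = ((-4)·0 + 7·1 + 4·0; 6·0 + (-1)·1 + 6·0; 7·0 + 1·1 + (-4)·0) = (7, -1, 1)
w2 = Jw1 = ((-4)·7 + 7·(-1) + 4·1; 6·7 + (-1)·(-1) + 6·1; 7·7 + 1·(-1) + (-4)·1) = (-31, 49, 44)
w3 = Jw2 = (643, 29, -344)
Ratio at component: 29 / 49 = 0.592

0.592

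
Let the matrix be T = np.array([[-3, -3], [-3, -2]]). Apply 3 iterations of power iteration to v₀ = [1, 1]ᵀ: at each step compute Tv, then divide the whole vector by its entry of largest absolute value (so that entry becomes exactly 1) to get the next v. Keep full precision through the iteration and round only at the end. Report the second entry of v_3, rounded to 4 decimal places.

0.8470

Tv0 = (-6.00000, -5.00000); divide by -6.00000 → v1 = (1.00000, 0.83333)
Tv1 = (-5.50000, -4.66667); divide by -5.50000 → v2 = (1.00000, 0.84848)
Tv2 = (-5.54545, -4.69697); divide by -5.54545 → v3 = (1.00000, 0.84699)
Requested entry of v3: -155/-183 = 0.8470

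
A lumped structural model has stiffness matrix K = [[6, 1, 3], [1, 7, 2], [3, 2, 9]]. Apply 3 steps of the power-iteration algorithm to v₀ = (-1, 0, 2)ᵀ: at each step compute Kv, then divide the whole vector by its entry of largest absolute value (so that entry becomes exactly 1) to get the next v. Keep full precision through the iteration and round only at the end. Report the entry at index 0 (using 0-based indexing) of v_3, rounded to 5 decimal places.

0.50297

Kv0 = (0.000000, 3.000000, 15.000000); divide by 15.000000 → v1 = (0.000000, 0.200000, 1.000000)
Kv1 = (3.200000, 3.400000, 9.400000); divide by 9.400000 → v2 = (0.340426, 0.361702, 1.000000)
Kv2 = (5.404255, 4.872340, 10.744681); divide by 10.744681 → v3 = (0.502970, 0.453465, 1.000000)
Requested entry of v3: 762/1515 = 0.50297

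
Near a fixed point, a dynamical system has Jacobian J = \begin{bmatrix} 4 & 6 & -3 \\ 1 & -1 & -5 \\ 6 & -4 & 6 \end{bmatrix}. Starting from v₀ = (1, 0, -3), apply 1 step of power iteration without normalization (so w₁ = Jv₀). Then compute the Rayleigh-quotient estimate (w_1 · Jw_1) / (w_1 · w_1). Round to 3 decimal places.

w1 = Jv₀ = (13, 16, -12)
Jw1 = (184, 57, -58)
w1·Jw1 = 13·184 + 16·57 + (-12)·(-58) = 4000; w1·w1 = 13·13 + 16·16 + (-12)·(-12) = 569
λ ≈ 4000/569 = 7.030

7.030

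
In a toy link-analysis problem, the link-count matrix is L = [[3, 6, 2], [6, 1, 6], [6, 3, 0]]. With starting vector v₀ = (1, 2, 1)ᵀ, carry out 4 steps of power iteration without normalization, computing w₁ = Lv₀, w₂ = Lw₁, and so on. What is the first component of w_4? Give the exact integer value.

w1 = Lv₀ = (3·1 + 6·2 + 2·1; 6·1 + 1·2 + 6·1; 6·1 + 3·2 + 0·1) = (17, 14, 12)
w2 = Lw1 = (3·17 + 6·14 + 2·12; 6·17 + 1·14 + 6·12; 6·17 + 3·14 + 0·12) = (159, 188, 144)
w3 = Lw2 = (1893, 2006, 1518)
w4 = Lw3 = (20751, 22472, 17376)
The requested component of w4 is 20751.

20751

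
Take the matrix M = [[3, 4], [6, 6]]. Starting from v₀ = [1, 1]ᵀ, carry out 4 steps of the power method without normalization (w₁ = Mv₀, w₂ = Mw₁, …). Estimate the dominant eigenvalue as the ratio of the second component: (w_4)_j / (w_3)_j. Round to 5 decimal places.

λ ≈ 9.62295

w1 = Mv₀ = (3·1 + 4·1; 6·1 + 6·1) = (7, 12)
w2 = Mw1 = (3·7 + 4·12; 6·7 + 6·12) = (69, 114)
w3 = Mw2 = (663, 1098)
w4 = Mw3 = (6381, 10566)
Ratio at component: 10566 / 1098 = 9.62295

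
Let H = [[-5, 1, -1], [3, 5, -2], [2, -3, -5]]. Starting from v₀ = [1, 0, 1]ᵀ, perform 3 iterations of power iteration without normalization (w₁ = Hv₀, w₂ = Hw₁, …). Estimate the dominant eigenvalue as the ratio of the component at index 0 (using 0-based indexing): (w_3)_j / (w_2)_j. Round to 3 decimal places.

w1 = Hv₀ = (-6, 1, -3)
w2 = Hw1 = (34, -7, 0)
w3 = Hw2 = (-177, 67, 89)
Ratio at component: -177 / 34 = -5.206

λ ≈ -5.206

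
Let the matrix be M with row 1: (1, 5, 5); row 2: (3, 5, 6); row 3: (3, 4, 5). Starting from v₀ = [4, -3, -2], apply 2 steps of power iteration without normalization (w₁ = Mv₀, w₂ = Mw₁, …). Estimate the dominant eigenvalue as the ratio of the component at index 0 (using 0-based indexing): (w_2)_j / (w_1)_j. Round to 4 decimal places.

λ ≈ 6.9524

w1 = Mv₀ = (-21, -15, -10)
w2 = Mw1 = (-146, -198, -173)
Ratio at component: -146 / -21 = 6.9524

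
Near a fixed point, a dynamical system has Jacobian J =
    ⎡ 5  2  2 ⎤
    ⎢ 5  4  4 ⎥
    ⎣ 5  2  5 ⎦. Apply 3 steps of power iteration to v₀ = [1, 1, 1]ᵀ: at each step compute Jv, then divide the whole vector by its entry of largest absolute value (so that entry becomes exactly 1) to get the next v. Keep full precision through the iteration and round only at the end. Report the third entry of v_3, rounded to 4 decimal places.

0.8993

Jv0 = (9.00000, 13.00000, 12.00000); divide by 13.00000 → v1 = (0.69231, 1.00000, 0.92308)
Jv1 = (7.30769, 11.15385, 10.07692); divide by 11.15385 → v2 = (0.65517, 1.00000, 0.90345)
Jv2 = (7.08276, 10.88966, 9.79310); divide by 10.88966 → v3 = (0.65041, 1.00000, 0.89930)
Requested entry of v3: 1420/1579 = 0.8993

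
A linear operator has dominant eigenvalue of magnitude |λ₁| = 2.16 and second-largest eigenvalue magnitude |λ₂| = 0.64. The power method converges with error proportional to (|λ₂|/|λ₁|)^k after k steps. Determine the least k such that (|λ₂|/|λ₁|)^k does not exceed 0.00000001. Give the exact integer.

|λ₂/λ₁| = 0.64/2.16 = 0.29630
Need k ≥ ln(0.00000001) / ln(0.29630) = -18.4207 / -1.2164 ≈ 15.144
Smallest integer k satisfying the bound: 16

16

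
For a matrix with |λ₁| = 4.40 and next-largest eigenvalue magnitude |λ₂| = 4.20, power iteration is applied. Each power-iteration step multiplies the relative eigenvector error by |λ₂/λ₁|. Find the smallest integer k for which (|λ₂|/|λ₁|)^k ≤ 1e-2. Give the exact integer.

|λ₂/λ₁| = 4.20/4.40 = 0.95455
Need k ≥ ln(1e-2) / ln(0.95455) = -4.6052 / -0.0465 ≈ 98.993
Smallest integer k satisfying the bound: 99

99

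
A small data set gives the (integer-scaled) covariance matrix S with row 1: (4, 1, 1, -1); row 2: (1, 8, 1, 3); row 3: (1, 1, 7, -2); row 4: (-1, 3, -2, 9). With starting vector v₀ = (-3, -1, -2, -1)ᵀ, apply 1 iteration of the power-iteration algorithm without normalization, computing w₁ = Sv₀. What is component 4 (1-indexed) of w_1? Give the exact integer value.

-5

w1 = Sv₀ = (4·(-3) + 1·(-1) + 1·(-2) + (-1)·(-1); 1·(-3) + 8·(-1) + 1·(-2) + 3·(-1); 1·(-3) + 1·(-1) + 7·(-2) + (-2)·(-1); (-1)·(-3) + 3·(-1) + (-2)·(-2) + 9·(-1)) = (-14, -16, -16, -5)
The requested component of w1 is -5.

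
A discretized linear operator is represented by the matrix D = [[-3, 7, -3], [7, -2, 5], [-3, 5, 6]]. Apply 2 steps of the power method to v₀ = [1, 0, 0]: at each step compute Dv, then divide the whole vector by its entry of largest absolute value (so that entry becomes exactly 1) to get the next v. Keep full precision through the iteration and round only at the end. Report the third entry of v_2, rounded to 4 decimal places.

0.3881

Dv0 = (-3.00000, 7.00000, -3.00000); divide by 7.00000 → v1 = (-0.42857, 1.00000, -0.42857)
Dv1 = (9.57143, -7.14286, 3.71429); divide by 9.57143 → v2 = (1.00000, -0.74627, 0.38806)
Requested entry of v2: 26/67 = 0.3881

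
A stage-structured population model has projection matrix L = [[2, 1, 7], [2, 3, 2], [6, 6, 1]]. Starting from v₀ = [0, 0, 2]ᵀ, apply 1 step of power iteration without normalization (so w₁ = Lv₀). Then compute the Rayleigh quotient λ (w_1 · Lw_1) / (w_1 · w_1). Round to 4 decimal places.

λ ≈ 4.8148

w1 = Lv₀ = (2·0 + 1·0 + 7·2; 2·0 + 3·0 + 2·2; 6·0 + 6·0 + 1·2) = (14, 4, 2)
Lw1 = (46, 44, 110)
w1·Lw1 = 14·46 + 4·44 + 2·110 = 1040; w1·w1 = 14·14 + 4·4 + 2·2 = 216
λ ≈ 1040/216 = 4.8148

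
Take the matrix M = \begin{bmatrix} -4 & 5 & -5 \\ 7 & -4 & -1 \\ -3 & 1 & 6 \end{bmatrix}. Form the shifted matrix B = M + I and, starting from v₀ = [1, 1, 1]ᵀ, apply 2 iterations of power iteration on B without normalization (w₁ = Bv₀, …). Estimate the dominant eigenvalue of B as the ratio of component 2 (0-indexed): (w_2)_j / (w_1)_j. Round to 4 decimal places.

9.4000

B = M + I has rows (-3, 5, -5); (7, -3, -1); (-3, 1, 7)
w1 = Bv₀ = ((-3)·1 + 5·1 + (-5)·1; 7·1 + (-3)·1 + (-1)·1; (-3)·1 + 1·1 + 7·1) = (-3, 3, 5)
w2 = Bw1 = ((-3)·(-3) + 5·3 + (-5)·5; 7·(-3) + (-3)·3 + (-1)·5; (-3)·(-3) + 1·3 + 7·5) = (-1, -35, 47)
Ratio: 47/5 = 9.4000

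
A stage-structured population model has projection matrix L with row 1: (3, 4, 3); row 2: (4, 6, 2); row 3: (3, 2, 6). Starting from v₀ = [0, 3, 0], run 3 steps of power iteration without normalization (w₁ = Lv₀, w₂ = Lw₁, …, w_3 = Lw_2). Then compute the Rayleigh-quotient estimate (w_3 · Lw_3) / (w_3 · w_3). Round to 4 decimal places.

λ ≈ 11.0488

w1 = Lv₀ = (12, 18, 6)
w2 = Lw1 = (126, 168, 108)
w3 = Lw2 = (1374, 1728, 1362)
Lw3 = (15120, 18588, 15750)
w3·Lw3 = 1374·15120 + 1728·18588 + 1362·15750 = 74346444; w3·w3 = 1374·1374 + 1728·1728 + 1362·1362 = 6728904
λ ≈ 74346444/6728904 = 11.0488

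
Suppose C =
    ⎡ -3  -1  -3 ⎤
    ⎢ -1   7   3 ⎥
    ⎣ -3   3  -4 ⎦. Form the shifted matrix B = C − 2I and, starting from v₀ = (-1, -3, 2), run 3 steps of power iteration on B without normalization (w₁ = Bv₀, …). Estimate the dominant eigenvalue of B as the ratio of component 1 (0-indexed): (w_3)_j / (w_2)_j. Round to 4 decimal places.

B = C − 2I has rows (-5, -1, -3); (-1, 5, 3); (-3, 3, -6)
w1 = Bv₀ = (2, -8, -18)
w2 = Bw1 = (52, -96, 78)
w3 = Bw2 = (-398, -298, -912)
Ratio: -298/-96 = 3.1042

μ ≈ 3.1042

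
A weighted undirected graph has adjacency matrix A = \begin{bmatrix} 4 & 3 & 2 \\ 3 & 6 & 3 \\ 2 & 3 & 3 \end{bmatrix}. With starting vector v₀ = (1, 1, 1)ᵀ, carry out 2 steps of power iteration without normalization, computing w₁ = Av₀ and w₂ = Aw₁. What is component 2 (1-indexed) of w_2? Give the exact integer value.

123

w1 = Av₀ = (4·1 + 3·1 + 2·1; 3·1 + 6·1 + 3·1; 2·1 + 3·1 + 3·1) = (9, 12, 8)
w2 = Aw1 = (4·9 + 3·12 + 2·8; 3·9 + 6·12 + 3·8; 2·9 + 3·12 + 3·8) = (88, 123, 78)
The requested component of w2 is 123.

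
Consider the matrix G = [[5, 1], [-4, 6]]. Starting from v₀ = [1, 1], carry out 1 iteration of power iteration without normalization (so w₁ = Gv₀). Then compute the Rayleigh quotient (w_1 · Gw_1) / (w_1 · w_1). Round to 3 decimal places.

λ ≈ 4.200

w1 = Gv₀ = (5·1 + 1·1; (-4)·1 + 6·1) = (6, 2)
Gw1 = (32, -12)
w1·Gw1 = 6·32 + 2·(-12) = 168; w1·w1 = 6·6 + 2·2 = 40
λ ≈ 168/40 = 4.200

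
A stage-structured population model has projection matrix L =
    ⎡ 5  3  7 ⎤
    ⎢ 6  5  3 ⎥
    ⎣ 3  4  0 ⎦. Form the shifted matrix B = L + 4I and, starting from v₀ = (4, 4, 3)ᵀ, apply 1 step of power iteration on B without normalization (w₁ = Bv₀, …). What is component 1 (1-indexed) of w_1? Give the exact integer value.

B = L + 4I has rows (9, 3, 7); (6, 9, 3); (3, 4, 4)
w1 = Bv₀ = (9·4 + 3·4 + 7·3; 6·4 + 9·4 + 3·3; 3·4 + 4·4 + 4·3) = (69, 69, 40)
Requested component of w1: 69

69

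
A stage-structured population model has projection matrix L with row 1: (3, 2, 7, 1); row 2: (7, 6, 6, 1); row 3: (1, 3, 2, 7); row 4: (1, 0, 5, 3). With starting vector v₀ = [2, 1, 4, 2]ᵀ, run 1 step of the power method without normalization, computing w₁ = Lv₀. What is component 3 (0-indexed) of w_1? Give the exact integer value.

w1 = Lv₀ = (3·2 + 2·1 + 7·4 + 1·2; 7·2 + 6·1 + 6·4 + 1·2; 1·2 + 3·1 + 2·4 + 7·2; 1·2 + 0·1 + 5·4 + 3·2) = (38, 46, 27, 28)
The requested component of w1 is 28.

28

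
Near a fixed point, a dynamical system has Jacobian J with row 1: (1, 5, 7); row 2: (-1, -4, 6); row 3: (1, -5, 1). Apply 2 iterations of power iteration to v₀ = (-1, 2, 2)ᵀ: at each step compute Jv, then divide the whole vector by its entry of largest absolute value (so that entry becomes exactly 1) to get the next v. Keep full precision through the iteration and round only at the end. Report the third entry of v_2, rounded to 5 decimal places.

Jv0 = (23.000000, 5.000000, -9.000000); divide by 23.000000 → v1 = (1.000000, 0.217391, -0.391304)
Jv1 = (-0.652174, -4.217391, -0.478261); divide by -4.217391 → v2 = (0.154639, 1.000000, 0.113402)
Requested entry of v2: -11/-97 = 0.11340

0.11340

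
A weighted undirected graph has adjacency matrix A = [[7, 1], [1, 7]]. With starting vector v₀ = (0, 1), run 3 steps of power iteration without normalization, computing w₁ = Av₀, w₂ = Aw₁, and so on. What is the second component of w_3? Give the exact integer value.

364

w1 = Av₀ = (1, 7)
w2 = Aw1 = (14, 50)
w3 = Aw2 = (148, 364)
The requested component of w3 is 364.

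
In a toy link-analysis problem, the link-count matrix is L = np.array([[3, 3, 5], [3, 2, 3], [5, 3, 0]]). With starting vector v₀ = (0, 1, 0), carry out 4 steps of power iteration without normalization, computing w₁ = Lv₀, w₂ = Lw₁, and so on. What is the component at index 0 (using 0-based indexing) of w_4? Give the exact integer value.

w1 = Lv₀ = (3·0 + 3·1 + 5·0; 3·0 + 2·1 + 3·0; 5·0 + 3·1 + 0·0) = (3, 2, 3)
w2 = Lw1 = (3·3 + 3·2 + 5·3; 3·3 + 2·2 + 3·3; 5·3 + 3·2 + 0·3) = (30, 22, 21)
w3 = Lw2 = (261, 197, 216)
w4 = Lw3 = (2454, 1825, 1896)
The requested component of w4 is 2454.

2454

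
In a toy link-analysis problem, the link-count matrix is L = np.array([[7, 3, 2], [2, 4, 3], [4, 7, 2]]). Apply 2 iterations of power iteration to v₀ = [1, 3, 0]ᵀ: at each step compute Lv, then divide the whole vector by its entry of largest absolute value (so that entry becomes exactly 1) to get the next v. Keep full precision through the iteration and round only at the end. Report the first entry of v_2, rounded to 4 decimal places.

0.9623

Lv0 = (16.00000, 14.00000, 25.00000); divide by 25.00000 → v1 = (0.64000, 0.56000, 1.00000)
Lv1 = (8.16000, 6.52000, 8.48000); divide by 8.48000 → v2 = (0.96226, 0.76887, 1.00000)
Requested entry of v2: 204/212 = 0.9623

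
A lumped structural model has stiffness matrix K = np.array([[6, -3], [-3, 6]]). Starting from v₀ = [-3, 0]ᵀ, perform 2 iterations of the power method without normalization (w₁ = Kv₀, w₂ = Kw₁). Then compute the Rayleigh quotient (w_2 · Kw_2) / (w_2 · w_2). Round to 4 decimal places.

8.9268

w1 = Kv₀ = (-18, 9)
w2 = Kw1 = (-135, 108)
Kw2 = (-1134, 1053)
w2·Kw2 = (-135)·(-1134) + 108·1053 = 266814; w2·w2 = (-135)·(-135) + 108·108 = 29889
λ ≈ 266814/29889 = 8.9268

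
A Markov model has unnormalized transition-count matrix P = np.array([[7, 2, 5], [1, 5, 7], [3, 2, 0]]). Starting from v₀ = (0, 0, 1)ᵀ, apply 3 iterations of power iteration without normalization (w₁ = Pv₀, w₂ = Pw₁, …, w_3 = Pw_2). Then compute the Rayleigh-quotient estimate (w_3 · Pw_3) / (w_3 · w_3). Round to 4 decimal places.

w1 = Pv₀ = (7·0 + 2·0 + 5·1; 1·0 + 5·0 + 7·1; 3·0 + 2·0 + 0·1) = (5, 7, 0)
w2 = Pw1 = (7·5 + 2·7 + 5·0; 1·5 + 5·7 + 7·0; 3·5 + 2·7 + 0·0) = (49, 40, 29)
w3 = Pw2 = (568, 452, 227)
Pw3 = (6015, 4417, 2608)
w3·Pw3 = 568·6015 + 452·4417 + 227·2608 = 6005020; w3·w3 = 568·568 + 452·452 + 227·227 = 578457
λ ≈ 6005020/578457 = 10.3811

10.3811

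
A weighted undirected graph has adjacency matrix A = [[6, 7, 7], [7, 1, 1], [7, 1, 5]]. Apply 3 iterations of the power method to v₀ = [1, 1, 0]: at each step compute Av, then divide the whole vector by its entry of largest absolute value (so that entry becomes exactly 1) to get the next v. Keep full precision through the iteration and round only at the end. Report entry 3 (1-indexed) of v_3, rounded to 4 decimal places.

0.7449

Av0 = (13.00000, 8.00000, 8.00000); divide by 13.00000 → v1 = (1.00000, 0.61538, 0.61538)
Av1 = (14.61538, 8.23077, 10.69231); divide by 14.61538 → v2 = (1.00000, 0.56316, 0.73158)
Av2 = (15.06316, 8.29474, 11.22105); divide by 15.06316 → v3 = (1.00000, 0.55066, 0.74493)
Requested entry of v3: 2132/2862 = 0.7449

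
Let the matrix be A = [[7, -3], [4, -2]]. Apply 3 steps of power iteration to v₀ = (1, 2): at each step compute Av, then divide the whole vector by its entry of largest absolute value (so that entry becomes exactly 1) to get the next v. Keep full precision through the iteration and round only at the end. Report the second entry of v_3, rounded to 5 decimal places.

0.54054

Av0 = (1.000000, 0.000000); divide by 1.000000 → v1 = (1.000000, 0.000000)
Av1 = (7.000000, 4.000000); divide by 7.000000 → v2 = (1.000000, 0.571429)
Av2 = (5.285714, 2.857143); divide by 5.285714 → v3 = (1.000000, 0.540541)
Requested entry of v3: 20/37 = 0.54054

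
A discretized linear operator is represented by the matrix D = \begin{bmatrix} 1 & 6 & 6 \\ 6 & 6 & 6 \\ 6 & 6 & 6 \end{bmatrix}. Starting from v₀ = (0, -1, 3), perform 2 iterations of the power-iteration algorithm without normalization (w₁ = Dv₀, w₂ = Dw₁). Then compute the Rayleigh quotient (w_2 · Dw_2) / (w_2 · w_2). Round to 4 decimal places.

w1 = Dv₀ = (1·0 + 6·(-1) + 6·3; 6·0 + 6·(-1) + 6·3; 6·0 + 6·(-1) + 6·3) = (12, 12, 12)
w2 = Dw1 = (1·12 + 6·12 + 6·12; 6·12 + 6·12 + 6·12; 6·12 + 6·12 + 6·12) = (156, 216, 216)
Dw2 = (2748, 3528, 3528)
w2·Dw2 = 156·2748 + 216·3528 + 216·3528 = 1952784; w2·w2 = 156·156 + 216·216 + 216·216 = 117648
λ ≈ 1952784/117648 = 16.5985

16.5985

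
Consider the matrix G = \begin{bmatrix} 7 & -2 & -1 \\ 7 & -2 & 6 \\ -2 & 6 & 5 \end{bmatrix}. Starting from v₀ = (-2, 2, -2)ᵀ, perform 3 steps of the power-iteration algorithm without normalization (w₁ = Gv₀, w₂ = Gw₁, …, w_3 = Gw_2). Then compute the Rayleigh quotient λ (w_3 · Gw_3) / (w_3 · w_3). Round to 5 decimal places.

w1 = Gv₀ = (-16, -30, 6)
w2 = Gw1 = (-58, -16, -118)
w3 = Gw2 = (-256, -1082, -570)
Gw3 = (942, -3048, -8830)
w3·Gw3 = (-256)·942 + (-1082)·(-3048) + (-570)·(-8830) = 8089884; w3·w3 = (-256)·(-256) + (-1082)·(-1082) + (-570)·(-570) = 1561160
λ ≈ 8089884/1561160 = 5.18197

λ ≈ 5.18197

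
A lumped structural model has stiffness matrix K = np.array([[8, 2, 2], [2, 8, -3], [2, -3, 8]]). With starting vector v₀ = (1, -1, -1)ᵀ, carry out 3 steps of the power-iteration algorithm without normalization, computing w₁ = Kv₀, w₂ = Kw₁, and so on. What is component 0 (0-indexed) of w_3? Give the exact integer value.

132

w1 = Kv₀ = (4, -3, -3)
w2 = Kw1 = (20, -7, -7)
w3 = Kw2 = (132, 5, 5)
The requested component of w3 is 132.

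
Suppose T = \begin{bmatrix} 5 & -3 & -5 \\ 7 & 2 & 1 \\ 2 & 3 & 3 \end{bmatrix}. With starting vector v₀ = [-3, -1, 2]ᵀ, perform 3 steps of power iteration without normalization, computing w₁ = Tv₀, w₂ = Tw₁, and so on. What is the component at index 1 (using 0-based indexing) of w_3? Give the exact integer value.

-738

w1 = Tv₀ = (-22, -21, -3)
w2 = Tw1 = (-32, -199, -116)
w3 = Tw2 = (1017, -738, -1009)
The requested component of w3 is -738.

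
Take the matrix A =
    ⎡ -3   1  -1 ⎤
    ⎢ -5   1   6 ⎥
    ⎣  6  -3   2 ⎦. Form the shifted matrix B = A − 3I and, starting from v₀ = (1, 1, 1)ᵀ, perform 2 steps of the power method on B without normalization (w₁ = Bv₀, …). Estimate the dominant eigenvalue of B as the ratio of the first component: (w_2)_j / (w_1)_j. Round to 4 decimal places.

B = A − 3I has rows (-6, 1, -1); (-5, -2, 6); (6, -3, -1)
w1 = Bv₀ = ((-6)·1 + 1·1 + (-1)·1; (-5)·1 + (-2)·1 + 6·1; 6·1 + (-3)·1 + (-1)·1) = (-6, -1, 2)
w2 = Bw1 = ((-6)·(-6) + 1·(-1) + (-1)·2; (-5)·(-6) + (-2)·(-1) + 6·2; 6·(-6) + (-3)·(-1) + (-1)·2) = (33, 44, -35)
Ratio: 33/-6 = -5.5000

-5.5000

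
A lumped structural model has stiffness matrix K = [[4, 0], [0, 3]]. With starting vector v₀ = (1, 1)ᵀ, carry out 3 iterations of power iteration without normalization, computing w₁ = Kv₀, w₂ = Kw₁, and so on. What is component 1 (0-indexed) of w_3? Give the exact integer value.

w1 = Kv₀ = (4·1 + 0·1; 0·1 + 3·1) = (4, 3)
w2 = Kw1 = (4·4 + 0·3; 0·4 + 3·3) = (16, 9)
w3 = Kw2 = (64, 27)
The requested component of w3 is 27.

27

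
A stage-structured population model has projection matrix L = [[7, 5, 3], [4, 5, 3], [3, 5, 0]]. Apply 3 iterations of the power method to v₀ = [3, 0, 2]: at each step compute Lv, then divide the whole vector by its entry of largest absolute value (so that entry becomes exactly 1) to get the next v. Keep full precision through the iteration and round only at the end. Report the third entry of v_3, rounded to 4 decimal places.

Lv0 = (27.00000, 18.00000, 9.00000); divide by 27.00000 → v1 = (1.00000, 0.66667, 0.33333)
Lv1 = (11.33333, 8.33333, 6.33333); divide by 11.33333 → v2 = (1.00000, 0.73529, 0.55882)
Lv2 = (12.35294, 9.35294, 6.67647); divide by 12.35294 → v3 = (1.00000, 0.75714, 0.54048)
Requested entry of v3: 2043/3780 = 0.5405

0.5405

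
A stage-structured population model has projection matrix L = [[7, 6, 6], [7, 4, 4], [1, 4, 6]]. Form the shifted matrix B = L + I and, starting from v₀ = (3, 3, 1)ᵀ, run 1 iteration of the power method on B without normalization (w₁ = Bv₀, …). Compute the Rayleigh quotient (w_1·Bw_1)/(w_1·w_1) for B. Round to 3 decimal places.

μ ≈ 15.773

B = L + I has rows (8, 6, 6); (7, 5, 4); (1, 4, 7)
w1 = Bv₀ = (48, 40, 22)
Bw1 = (756, 624, 362)
w1·Bw1 = 69212; w1·w1 = 4388; μ ≈ 69212/4388 = 15.773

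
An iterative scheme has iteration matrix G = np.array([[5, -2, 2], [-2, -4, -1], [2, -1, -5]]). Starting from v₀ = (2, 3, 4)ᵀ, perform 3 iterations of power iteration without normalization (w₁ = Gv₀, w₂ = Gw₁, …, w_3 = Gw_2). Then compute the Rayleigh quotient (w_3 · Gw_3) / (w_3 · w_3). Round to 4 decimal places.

λ ≈ -3.5287

w1 = Gv₀ = (12, -20, -19)
w2 = Gw1 = (62, 75, 139)
w3 = Gw2 = (438, -563, -646)
Gw3 = (2024, 2022, 4669)
w3·Gw3 = 438·2024 + (-563)·2022 + (-646)·4669 = -3268048; w3·w3 = 438·438 + (-563)·(-563) + (-646)·(-646) = 926129
λ ≈ -3268048/926129 = -3.5287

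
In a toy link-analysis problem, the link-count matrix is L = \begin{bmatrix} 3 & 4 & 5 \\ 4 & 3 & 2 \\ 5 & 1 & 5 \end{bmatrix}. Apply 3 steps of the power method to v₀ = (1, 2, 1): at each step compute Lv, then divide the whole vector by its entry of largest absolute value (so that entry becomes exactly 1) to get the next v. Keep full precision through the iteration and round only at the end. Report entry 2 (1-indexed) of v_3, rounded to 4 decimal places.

Lv0 = (16.00000, 12.00000, 12.00000); divide by 16.00000 → v1 = (1.00000, 0.75000, 0.75000)
Lv1 = (9.75000, 7.75000, 9.50000); divide by 9.75000 → v2 = (1.00000, 0.79487, 0.97436)
Lv2 = (11.05128, 8.33333, 10.66667); divide by 11.05128 → v3 = (1.00000, 0.75406, 0.96520)
Requested entry of v3: 1300/1724 = 0.7541

0.7541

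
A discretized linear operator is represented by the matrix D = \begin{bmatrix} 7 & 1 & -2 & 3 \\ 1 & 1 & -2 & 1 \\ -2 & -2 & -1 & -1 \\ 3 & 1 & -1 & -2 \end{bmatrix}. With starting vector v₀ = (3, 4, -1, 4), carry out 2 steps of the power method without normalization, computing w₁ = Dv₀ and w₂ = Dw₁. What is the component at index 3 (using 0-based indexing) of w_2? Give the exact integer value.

135

w1 = Dv₀ = (7·3 + 1·4 + (-2)·(-1) + 3·4; 1·3 + 1·4 + (-2)·(-1) + 1·4; (-2)·3 + (-2)·4 + (-1)·(-1) + (-1)·4; 3·3 + 1·4 + (-1)·(-1) + (-2)·4) = (39, 13, -17, 6)
w2 = Dw1 = (7·39 + 1·13 + (-2)·(-17) + 3·6; 1·39 + 1·13 + (-2)·(-17) + 1·6; (-2)·39 + (-2)·13 + (-1)·(-17) + (-1)·6; 3·39 + 1·13 + (-1)·(-17) + (-2)·6) = (338, 92, -93, 135)
The requested component of w2 is 135.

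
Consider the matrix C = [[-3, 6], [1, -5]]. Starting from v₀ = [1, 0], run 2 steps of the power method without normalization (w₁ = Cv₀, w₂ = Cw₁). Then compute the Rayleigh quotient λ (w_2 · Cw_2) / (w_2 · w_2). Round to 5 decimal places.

λ ≈ -6.34948

w1 = Cv₀ = (-3, 1)
w2 = Cw1 = (15, -8)
Cw2 = (-93, 55)
w2·Cw2 = 15·(-93) + (-8)·55 = -1835; w2·w2 = 15·15 + (-8)·(-8) = 289
λ ≈ -1835/289 = -6.34948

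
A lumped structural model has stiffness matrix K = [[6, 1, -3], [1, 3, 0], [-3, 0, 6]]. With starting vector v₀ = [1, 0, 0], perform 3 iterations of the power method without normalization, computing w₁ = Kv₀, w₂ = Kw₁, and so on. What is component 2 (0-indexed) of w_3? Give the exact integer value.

w1 = Kv₀ = (6·1 + 1·0 + (-3)·0; 1·1 + 3·0 + 0·0; (-3)·1 + 0·0 + 6·0) = (6, 1, -3)
w2 = Kw1 = (6·6 + 1·1 + (-3)·(-3); 1·6 + 3·1 + 0·(-3); (-3)·6 + 0·1 + 6·(-3)) = (46, 9, -36)
w3 = Kw2 = (393, 73, -354)
The requested component of w3 is -354.

-354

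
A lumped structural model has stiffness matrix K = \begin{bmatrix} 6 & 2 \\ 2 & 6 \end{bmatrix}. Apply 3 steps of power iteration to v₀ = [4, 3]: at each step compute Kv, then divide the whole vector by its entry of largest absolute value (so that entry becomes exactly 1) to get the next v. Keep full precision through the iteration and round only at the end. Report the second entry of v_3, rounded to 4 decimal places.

0.9649

Kv0 = (30.00000, 26.00000); divide by 30.00000 → v1 = (1.00000, 0.86667)
Kv1 = (7.73333, 7.20000); divide by 7.73333 → v2 = (1.00000, 0.93103)
Kv2 = (7.86207, 7.58621); divide by 7.86207 → v3 = (1.00000, 0.96491)
Requested entry of v3: 1760/1824 = 0.9649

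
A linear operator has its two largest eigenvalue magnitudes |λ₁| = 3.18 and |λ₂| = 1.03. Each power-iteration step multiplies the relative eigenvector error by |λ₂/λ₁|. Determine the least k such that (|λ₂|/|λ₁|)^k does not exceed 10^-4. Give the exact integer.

|λ₂/λ₁| = 1.03/3.18 = 0.32390
Need k ≥ ln(10^-4) / ln(0.32390) = -9.2103 / -1.1273 ≈ 8.170
Smallest integer k satisfying the bound: 9

9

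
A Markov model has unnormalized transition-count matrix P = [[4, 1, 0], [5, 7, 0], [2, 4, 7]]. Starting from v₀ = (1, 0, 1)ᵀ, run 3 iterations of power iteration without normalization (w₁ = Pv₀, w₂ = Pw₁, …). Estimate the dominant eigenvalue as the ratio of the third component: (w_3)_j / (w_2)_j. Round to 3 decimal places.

λ ≈ 9.879

w1 = Pv₀ = (4·1 + 1·0 + 0·1; 5·1 + 7·0 + 0·1; 2·1 + 4·0 + 7·1) = (4, 5, 9)
w2 = Pw1 = (4·4 + 1·5 + 0·9; 5·4 + 7·5 + 0·9; 2·4 + 4·5 + 7·9) = (21, 55, 91)
w3 = Pw2 = (139, 490, 899)
Ratio at component: 899 / 91 = 9.879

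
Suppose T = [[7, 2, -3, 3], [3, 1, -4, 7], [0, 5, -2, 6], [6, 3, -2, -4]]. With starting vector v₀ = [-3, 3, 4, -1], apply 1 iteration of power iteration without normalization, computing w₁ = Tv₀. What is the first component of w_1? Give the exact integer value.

-30

w1 = Tv₀ = (-30, -29, 1, -13)
The requested component of w1 is -30.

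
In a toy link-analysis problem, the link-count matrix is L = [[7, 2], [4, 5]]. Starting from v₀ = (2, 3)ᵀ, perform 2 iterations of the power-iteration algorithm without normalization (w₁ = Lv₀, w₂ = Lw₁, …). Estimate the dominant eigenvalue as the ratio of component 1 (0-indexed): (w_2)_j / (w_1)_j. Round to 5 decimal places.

8.47826

w1 = Lv₀ = (20, 23)
w2 = Lw1 = (186, 195)
Ratio at component: 195 / 23 = 8.47826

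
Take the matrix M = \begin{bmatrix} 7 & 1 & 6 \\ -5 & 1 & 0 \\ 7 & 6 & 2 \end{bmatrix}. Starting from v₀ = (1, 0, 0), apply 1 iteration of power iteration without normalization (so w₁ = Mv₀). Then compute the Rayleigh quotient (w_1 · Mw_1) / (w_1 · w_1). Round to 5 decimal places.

λ ≈ 8.39837

w1 = Mv₀ = (7, -5, 7)
Mw1 = (86, -40, 33)
w1·Mw1 = 7·86 + (-5)·(-40) + 7·33 = 1033; w1·w1 = 7·7 + (-5)·(-5) + 7·7 = 123
λ ≈ 1033/123 = 8.39837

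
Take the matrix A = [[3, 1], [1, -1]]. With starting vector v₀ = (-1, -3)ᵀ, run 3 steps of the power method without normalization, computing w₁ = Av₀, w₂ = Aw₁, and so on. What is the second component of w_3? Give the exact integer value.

w1 = Av₀ = (3·(-1) + 1·(-3); 1·(-1) + (-1)·(-3)) = (-6, 2)
w2 = Aw1 = (3·(-6) + 1·2; 1·(-6) + (-1)·2) = (-16, -8)
w3 = Aw2 = (-56, -8)
The requested component of w3 is -8.

-8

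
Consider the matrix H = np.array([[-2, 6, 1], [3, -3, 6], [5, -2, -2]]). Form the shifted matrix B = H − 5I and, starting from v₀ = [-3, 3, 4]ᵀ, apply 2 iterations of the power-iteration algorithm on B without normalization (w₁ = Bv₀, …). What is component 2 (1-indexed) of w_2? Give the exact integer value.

B = H − 5I has rows (-7, 6, 1); (3, -8, 6); (5, -2, -7)
w1 = Bv₀ = ((-7)·(-3) + 6·3 + 1·4; 3·(-3) + (-8)·3 + 6·4; 5·(-3) + (-2)·3 + (-7)·4) = (43, -9, -49)
w2 = Bw1 = ((-7)·43 + 6·(-9) + 1·(-49); 3·43 + (-8)·(-9) + 6·(-49); 5·43 + (-2)·(-9) + (-7)·(-49)) = (-404, -93, 576)
Requested component of w2: -93

-93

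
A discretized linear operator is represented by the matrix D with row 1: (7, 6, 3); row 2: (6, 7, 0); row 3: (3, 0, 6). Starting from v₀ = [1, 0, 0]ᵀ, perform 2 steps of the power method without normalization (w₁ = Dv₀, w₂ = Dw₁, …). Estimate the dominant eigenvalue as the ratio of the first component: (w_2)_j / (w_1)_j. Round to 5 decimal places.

w1 = Dv₀ = (7, 6, 3)
w2 = Dw1 = (94, 84, 39)
Ratio at component: 94 / 7 = 13.42857

λ ≈ 13.42857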